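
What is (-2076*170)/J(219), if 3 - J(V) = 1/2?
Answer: -141168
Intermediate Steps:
J(V) = 5/2 (J(V) = 3 - 1/2 = 5/2)
(-2076*170)/J(219) = (-2076*170)/(5/2) = -352920*2/5 = -141168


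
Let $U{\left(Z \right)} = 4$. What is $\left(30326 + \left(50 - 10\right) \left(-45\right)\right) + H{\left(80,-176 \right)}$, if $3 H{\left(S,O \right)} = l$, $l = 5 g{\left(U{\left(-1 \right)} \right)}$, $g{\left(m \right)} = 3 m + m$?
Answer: $\frac{85658}{3} \approx 28553.0$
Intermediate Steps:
$g{\left(m \right)} = 4 m$
$l = 80$ ($l = 5 \cdot 4 \cdot 4 = 5 \cdot 16 = 80$)
$H{\left(S,O \right)} = \frac{80}{3}$ ($H{\left(S,O \right)} = \frac{1}{3} \cdot 80 = \frac{80}{3}$)
$\left(30326 + \left(50 - 10\right) \left(-45\right)\right) + H{\left(80,-176 \right)} = \left(30326 + \left(50 - 10\right) \left(-45\right)\right) + \frac{80}{3} = \left(30326 + 40 \left(-45\right)\right) + \frac{80}{3} = \left(30326 - 1800\right) + \frac{80}{3} = 28526 + \frac{80}{3} = \frac{85658}{3}$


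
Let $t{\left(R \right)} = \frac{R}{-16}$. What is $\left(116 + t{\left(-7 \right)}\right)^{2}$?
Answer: $\frac{3470769}{256} \approx 13558.0$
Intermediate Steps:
$t{\left(R \right)} = - \frac{R}{16}$ ($t{\left(R \right)} = R \left(- \frac{1}{16}\right) = - \frac{R}{16}$)
$\left(116 + t{\left(-7 \right)}\right)^{2} = \left(116 - - \frac{7}{16}\right)^{2} = \left(116 + \frac{7}{16}\right)^{2} = \left(\frac{1863}{16}\right)^{2} = \frac{3470769}{256}$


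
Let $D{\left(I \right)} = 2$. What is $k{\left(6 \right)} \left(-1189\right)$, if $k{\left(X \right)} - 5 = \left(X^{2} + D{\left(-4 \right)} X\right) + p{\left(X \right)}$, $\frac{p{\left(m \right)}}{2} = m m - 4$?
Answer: $-139113$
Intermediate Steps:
$p{\left(m \right)} = -8 + 2 m^{2}$ ($p{\left(m \right)} = 2 \left(m m - 4\right) = 2 \left(m^{2} - 4\right) = 2 \left(-4 + m^{2}\right) = -8 + 2 m^{2}$)
$k{\left(X \right)} = -3 + 2 X + 3 X^{2}$ ($k{\left(X \right)} = 5 + \left(\left(X^{2} + 2 X\right) + \left(-8 + 2 X^{2}\right)\right) = 5 + \left(-8 + 2 X + 3 X^{2}\right) = -3 + 2 X + 3 X^{2}$)
$k{\left(6 \right)} \left(-1189\right) = \left(-3 + 2 \cdot 6 + 3 \cdot 6^{2}\right) \left(-1189\right) = \left(-3 + 12 + 3 \cdot 36\right) \left(-1189\right) = \left(-3 + 12 + 108\right) \left(-1189\right) = 117 \left(-1189\right) = -139113$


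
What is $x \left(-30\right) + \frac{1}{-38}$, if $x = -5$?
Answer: $\frac{5699}{38} \approx 149.97$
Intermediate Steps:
$x \left(-30\right) + \frac{1}{-38} = \left(-5\right) \left(-30\right) + \frac{1}{-38} = 150 - \frac{1}{38} = \frac{5699}{38}$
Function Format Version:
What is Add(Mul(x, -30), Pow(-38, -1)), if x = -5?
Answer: Rational(5699, 38) ≈ 149.97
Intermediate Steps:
Add(Mul(x, -30), Pow(-38, -1)) = Add(Mul(-5, -30), Pow(-38, -1)) = Add(150, Rational(-1, 38)) = Rational(5699, 38)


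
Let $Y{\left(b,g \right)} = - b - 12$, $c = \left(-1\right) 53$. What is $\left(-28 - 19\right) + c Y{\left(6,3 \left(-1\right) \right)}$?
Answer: $907$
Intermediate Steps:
$c = -53$
$Y{\left(b,g \right)} = -12 - b$
$\left(-28 - 19\right) + c Y{\left(6,3 \left(-1\right) \right)} = \left(-28 - 19\right) - 53 \left(-12 - 6\right) = -47 - -954 = -47 + 954 = 907$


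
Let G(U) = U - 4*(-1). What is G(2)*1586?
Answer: 9516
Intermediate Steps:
G(U) = 4 + U (G(U) = U + 4 = 4 + U)
G(2)*1586 = (4 + 2)*1586 = 6*1586 = 9516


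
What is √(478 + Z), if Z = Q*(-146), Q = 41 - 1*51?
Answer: √1938 ≈ 44.023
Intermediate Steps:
Q = -10 (Q = 41 - 51 = -10)
Z = 1460 (Z = -10*(-146) = 1460)
√(478 + Z) = √(478 + 1460) = √1938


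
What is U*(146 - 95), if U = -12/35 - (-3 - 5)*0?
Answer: -612/35 ≈ -17.486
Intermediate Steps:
U = -12/35 (U = -12*1/35 - (-8)*0 = -12/35 - 1*0 = -12/35 + 0 = -12/35 ≈ -0.34286)
U*(146 - 95) = -12*(146 - 95)/35 = -12/35*51 = -612/35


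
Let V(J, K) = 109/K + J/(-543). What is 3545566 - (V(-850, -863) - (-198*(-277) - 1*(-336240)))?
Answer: 1844749882705/468609 ≈ 3.9367e+6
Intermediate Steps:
V(J, K) = 109/K - J/543 (V(J, K) = 109/K + J*(-1/543) = 109/K - J/543)
3545566 - (V(-850, -863) - (-198*(-277) - 1*(-336240))) = 3545566 - ((109/(-863) - 1/543*(-850)) - (-198*(-277) - 1*(-336240))) = 3545566 - ((109*(-1/863) + 850/543) - (54846 + 336240)) = 3545566 - ((-109/863 + 850/543) - 1*391086) = 3545566 - (674363/468609 - 391086) = 3545566 - 1*(-183265745011/468609) = 3545566 + 183265745011/468609 = 1844749882705/468609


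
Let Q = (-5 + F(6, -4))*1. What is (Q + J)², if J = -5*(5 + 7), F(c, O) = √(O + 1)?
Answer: (65 - I*√3)² ≈ 4222.0 - 225.17*I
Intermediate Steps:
F(c, O) = √(1 + O)
Q = -5 + I*√3 (Q = (-5 + √(1 - 4))*1 = (-5 + √(-3))*1 = (-5 + I*√3)*1 = -5 + I*√3 ≈ -5.0 + 1.732*I)
J = -60 (J = -5*12 = -60)
(Q + J)² = ((-5 + I*√3) - 60)² = (-65 + I*√3)²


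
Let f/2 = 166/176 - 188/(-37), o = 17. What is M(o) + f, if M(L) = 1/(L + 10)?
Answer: 531233/43956 ≈ 12.086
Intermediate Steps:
M(L) = 1/(10 + L)
f = 19615/1628 (f = 2*(166/176 - 188/(-37)) = 2*(166*(1/176) - 188*(-1/37)) = 2*(83/88 + 188/37) = 2*(19615/3256) = 19615/1628 ≈ 12.049)
M(o) + f = 1/(10 + 17) + 19615/1628 = 1/27 + 19615/1628 = 531233/43956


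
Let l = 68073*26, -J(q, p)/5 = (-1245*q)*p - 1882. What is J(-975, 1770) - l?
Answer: -10744554238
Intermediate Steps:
J(q, p) = 9410 + 6225*p*q (J(q, p) = -5*((-1245*q)*p - 1882) = -5*(-1245*p*q - 1882) = -5*(-1882 - 1245*p*q) = 9410 + 6225*p*q)
l = 1769898
J(-975, 1770) - l = (9410 + 6225*1770*(-975)) - 1*1769898 = (9410 - 10742793750) - 1769898 = -10742784340 - 1769898 = -10744554238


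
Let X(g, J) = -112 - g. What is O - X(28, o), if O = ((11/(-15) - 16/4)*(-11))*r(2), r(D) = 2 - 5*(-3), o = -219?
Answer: 15377/15 ≈ 1025.1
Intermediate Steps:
r(D) = 17 (r(D) = 2 + 15 = 17)
O = 13277/15 (O = ((11/(-15) - 16/4)*(-11))*17 = ((11*(-1/15) - 16*¼)*(-11))*17 = ((-11/15 - 4)*(-11))*17 = -71/15*(-11)*17 = (781/15)*17 = 13277/15 ≈ 885.13)
O - X(28, o) = 13277/15 - (-112 - 1*28) = 13277/15 - (-112 - 28) = 13277/15 - 1*(-140) = 13277/15 + 140 = 15377/15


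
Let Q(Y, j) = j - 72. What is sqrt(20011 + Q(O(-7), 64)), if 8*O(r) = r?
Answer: sqrt(20003) ≈ 141.43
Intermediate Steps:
O(r) = r/8
Q(Y, j) = -72 + j
sqrt(20011 + Q(O(-7), 64)) = sqrt(20011 + (-72 + 64)) = sqrt(20011 - 8) = sqrt(20003)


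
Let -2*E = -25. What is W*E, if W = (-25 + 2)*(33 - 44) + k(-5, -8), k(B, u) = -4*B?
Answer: 6825/2 ≈ 3412.5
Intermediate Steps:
E = 25/2 (E = -½*(-25) = 25/2 ≈ 12.500)
W = 273 (W = (-25 + 2)*(33 - 44) - 4*(-5) = -23*(-11) + 20 = 253 + 20 = 273)
W*E = 273*(25/2) = 6825/2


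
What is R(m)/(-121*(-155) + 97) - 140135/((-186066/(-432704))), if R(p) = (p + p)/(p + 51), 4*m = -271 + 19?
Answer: -381042750500129/1169238744 ≈ -3.2589e+5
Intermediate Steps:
m = -63 (m = (-271 + 19)/4 = (1/4)*(-252) = -63)
R(p) = 2*p/(51 + p) (R(p) = (2*p)/(51 + p) = 2*p/(51 + p))
R(m)/(-121*(-155) + 97) - 140135/((-186066/(-432704))) = (2*(-63)/(51 - 63))/(-121*(-155) + 97) - 140135/((-186066/(-432704))) = (2*(-63)/(-12))/(18755 + 97) - 140135/((-186066*(-1/432704))) = (2*(-63)*(-1/12))/18852 - 140135/93033/216352 = (21/2)*(1/18852) - 140135*216352/93033 = 7/12568 - 30318487520/93033 = -381042750500129/1169238744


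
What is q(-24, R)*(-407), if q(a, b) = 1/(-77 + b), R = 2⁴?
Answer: 407/61 ≈ 6.6721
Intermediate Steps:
R = 16
q(-24, R)*(-407) = -407/(-77 + 16) = -407/(-61) = -1/61*(-407) = 407/61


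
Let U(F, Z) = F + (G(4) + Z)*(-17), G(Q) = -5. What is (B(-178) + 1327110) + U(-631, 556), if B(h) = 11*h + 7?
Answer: 1315161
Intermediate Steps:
B(h) = 7 + 11*h
U(F, Z) = 85 + F - 17*Z (U(F, Z) = F + (-5 + Z)*(-17) = F + (85 - 17*Z) = 85 + F - 17*Z)
(B(-178) + 1327110) + U(-631, 556) = ((7 + 11*(-178)) + 1327110) + (85 - 631 - 17*556) = ((7 - 1958) + 1327110) + (85 - 631 - 9452) = (-1951 + 1327110) - 9998 = 1325159 - 9998 = 1315161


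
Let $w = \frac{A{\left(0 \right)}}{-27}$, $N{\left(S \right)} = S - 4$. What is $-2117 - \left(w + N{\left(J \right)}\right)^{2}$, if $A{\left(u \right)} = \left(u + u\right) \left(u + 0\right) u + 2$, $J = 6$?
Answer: $- \frac{1545997}{729} \approx -2120.7$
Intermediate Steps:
$A{\left(u \right)} = 2 + 2 u^{3}$ ($A{\left(u \right)} = 2 u u u + 2 = 2 u^{2} u + 2 = 2 u^{3} + 2 = 2 + 2 u^{3}$)
$N{\left(S \right)} = -4 + S$ ($N{\left(S \right)} = S - 4 = -4 + S$)
$w = - \frac{2}{27}$ ($w = \frac{2 + 2 \cdot 0^{3}}{-27} = \left(2 + 2 \cdot 0\right) \left(- \frac{1}{27}\right) = \left(2 + 0\right) \left(- \frac{1}{27}\right) = 2 \left(- \frac{1}{27}\right) = - \frac{2}{27} \approx -0.074074$)
$-2117 - \left(w + N{\left(J \right)}\right)^{2} = -2117 - \left(- \frac{2}{27} + \left(-4 + 6\right)\right)^{2} = -2117 - \left(- \frac{2}{27} + 2\right)^{2} = -2117 - \left(\frac{52}{27}\right)^{2} = -2117 - \frac{2704}{729} = - \frac{1545997}{729}$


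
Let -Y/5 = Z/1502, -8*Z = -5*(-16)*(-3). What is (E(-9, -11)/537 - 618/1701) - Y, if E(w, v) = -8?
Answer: -21215911/76221243 ≈ -0.27835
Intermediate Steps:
Z = 30 (Z = -(-5*(-16))*(-3)/8 = -10*(-3) = -⅛*(-240) = 30)
Y = -75/751 (Y = -150/1502 = -5*15/751 = -75/751 ≈ -0.099867)
(E(-9, -11)/537 - 618/1701) - Y = (-8/537 - 618/1701) - 1*(-75/751) = (-8*1/537 - 618*1/1701) + 75/751 = (-8/537 - 206/567) + 75/751 = -38386/101493 + 75/751 = -21215911/76221243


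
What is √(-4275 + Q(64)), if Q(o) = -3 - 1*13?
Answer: I*√4291 ≈ 65.506*I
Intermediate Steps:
Q(o) = -16 (Q(o) = -3 - 13 = -16)
√(-4275 + Q(64)) = √(-4275 - 16) = √(-4291) = I*√4291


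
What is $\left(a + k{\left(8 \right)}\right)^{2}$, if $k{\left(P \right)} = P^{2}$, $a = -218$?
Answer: $23716$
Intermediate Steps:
$\left(a + k{\left(8 \right)}\right)^{2} = \left(-218 + 8^{2}\right)^{2} = \left(-218 + 64\right)^{2} = \left(-154\right)^{2} = 23716$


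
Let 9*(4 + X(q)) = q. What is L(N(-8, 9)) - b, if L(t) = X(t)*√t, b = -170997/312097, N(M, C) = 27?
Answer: 170997/312097 - 3*√3 ≈ -4.6483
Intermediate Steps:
X(q) = -4 + q/9
b = -170997/312097 (b = -170997*1/312097 = -170997/312097 ≈ -0.54790)
L(t) = √t*(-4 + t/9) (L(t) = (-4 + t/9)*√t = √t*(-4 + t/9))
L(N(-8, 9)) - b = √27*(-36 + 27)/9 - 1*(-170997/312097) = (⅑)*(3*√3)*(-9) + 170997/312097 = -3*√3 + 170997/312097 = 170997/312097 - 3*√3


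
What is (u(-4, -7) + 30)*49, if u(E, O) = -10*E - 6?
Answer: 3136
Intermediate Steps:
u(E, O) = -6 - 10*E
(u(-4, -7) + 30)*49 = ((-6 - 10*(-4)) + 30)*49 = ((-6 + 40) + 30)*49 = (34 + 30)*49 = 64*49 = 3136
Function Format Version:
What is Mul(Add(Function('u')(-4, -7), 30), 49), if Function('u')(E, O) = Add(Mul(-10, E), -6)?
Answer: 3136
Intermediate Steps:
Function('u')(E, O) = Add(-6, Mul(-10, E))
Mul(Add(Function('u')(-4, -7), 30), 49) = Mul(Add(Add(-6, Mul(-10, -4)), 30), 49) = Mul(Add(Add(-6, 40), 30), 49) = Mul(Add(34, 30), 49) = Mul(64, 49) = 3136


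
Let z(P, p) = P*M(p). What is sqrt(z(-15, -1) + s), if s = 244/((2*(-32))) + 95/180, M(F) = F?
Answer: sqrt(1687)/12 ≈ 3.4228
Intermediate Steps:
z(P, p) = P*p
s = -473/144 (s = 244/(-64) + 95*(1/180) = 244*(-1/64) + 19/36 = -61/16 + 19/36 = -473/144 ≈ -3.2847)
sqrt(z(-15, -1) + s) = sqrt(-15*(-1) - 473/144) = sqrt(15 - 473/144) = sqrt(1687/144) = sqrt(1687)/12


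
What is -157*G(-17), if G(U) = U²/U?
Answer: 2669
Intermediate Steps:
G(U) = U
-157*G(-17) = -157*(-17) = 2669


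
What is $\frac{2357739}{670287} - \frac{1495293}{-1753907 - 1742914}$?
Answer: $\frac{1027429634090}{260430406403} \approx 3.9451$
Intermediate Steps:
$\frac{2357739}{670287} - \frac{1495293}{-1753907 - 1742914} = 2357739 \cdot \frac{1}{670287} - \frac{1495293}{-1753907 - 1742914} = \frac{785913}{223429} - \frac{1495293}{-3496821} = \frac{785913}{223429} - - \frac{498431}{1165607} = \frac{785913}{223429} + \frac{498431}{1165607} = \frac{1027429634090}{260430406403}$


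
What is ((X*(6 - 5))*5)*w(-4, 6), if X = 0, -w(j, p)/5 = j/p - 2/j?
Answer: 0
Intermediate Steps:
w(j, p) = 10/j - 5*j/p (w(j, p) = -5*(j/p - 2/j) = -5*(-2/j + j/p) = 10/j - 5*j/p)
((X*(6 - 5))*5)*w(-4, 6) = ((0*(6 - 5))*5)*(10/(-4) - 5*(-4)/6) = ((0*1)*5)*(10*(-1/4) - 5*(-4)*1/6) = (0*5)*(-5/2 + 10/3) = 0*(5/6) = 0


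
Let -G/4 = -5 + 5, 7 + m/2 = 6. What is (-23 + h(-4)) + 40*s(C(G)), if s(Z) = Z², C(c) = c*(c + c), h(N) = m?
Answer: -25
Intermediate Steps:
m = -2 (m = -14 + 2*6 = -14 + 12 = -2)
h(N) = -2
G = 0 (G = -4*(-5 + 5) = -4*0 = 0)
C(c) = 2*c² (C(c) = c*(2*c) = 2*c²)
(-23 + h(-4)) + 40*s(C(G)) = (-23 - 2) + 40*(2*0²)² = -25 + 40*(2*0)² = -25 + 40*0² = -25 + 40*0 = -25 + 0 = -25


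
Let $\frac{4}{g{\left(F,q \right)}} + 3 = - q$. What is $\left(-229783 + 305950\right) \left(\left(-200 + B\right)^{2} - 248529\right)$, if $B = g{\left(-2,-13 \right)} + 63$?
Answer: $- \frac{437711640912}{25} \approx -1.7508 \cdot 10^{10}$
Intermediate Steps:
$g{\left(F,q \right)} = \frac{4}{-3 - q}$
$B = \frac{317}{5}$ ($B = - \frac{4}{3 - 13} + 63 = - \frac{4}{-10} + 63 = \left(-4\right) \left(- \frac{1}{10}\right) + 63 = \frac{2}{5} + 63 = \frac{317}{5} \approx 63.4$)
$\left(-229783 + 305950\right) \left(\left(-200 + B\right)^{2} - 248529\right) = \left(-229783 + 305950\right) \left(\left(-200 + \frac{317}{5}\right)^{2} - 248529\right) = 76167 \left(\left(- \frac{683}{5}\right)^{2} - 248529\right) = 76167 \left(\frac{466489}{25} - 248529\right) = 76167 \left(- \frac{5746736}{25}\right) = - \frac{437711640912}{25}$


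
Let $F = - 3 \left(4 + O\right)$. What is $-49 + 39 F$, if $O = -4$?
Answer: $-49$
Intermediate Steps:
$F = 0$ ($F = - 3 \left(4 - 4\right) = \left(-3\right) 0 = 0$)
$-49 + 39 F = -49 + 39 \cdot 0 = -49 + 0 = -49$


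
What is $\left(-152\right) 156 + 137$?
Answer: $-23575$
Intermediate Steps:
$\left(-152\right) 156 + 137 = -23712 + 137 = -23575$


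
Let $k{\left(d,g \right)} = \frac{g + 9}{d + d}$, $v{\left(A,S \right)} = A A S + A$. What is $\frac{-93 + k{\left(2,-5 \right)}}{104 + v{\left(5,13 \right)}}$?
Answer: $- \frac{46}{217} \approx -0.21198$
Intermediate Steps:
$v{\left(A,S \right)} = A + S A^{2}$ ($v{\left(A,S \right)} = A^{2} S + A = S A^{2} + A = A + S A^{2}$)
$k{\left(d,g \right)} = \frac{9 + g}{2 d}$
$\frac{-93 + k{\left(2,-5 \right)}}{104 + v{\left(5,13 \right)}} = \frac{-93 + \frac{9 - 5}{2 \cdot 2}}{104 + 5 \left(1 + 5 \cdot 13\right)} = \frac{-93 + \frac{1}{2} \cdot \frac{1}{2} \cdot 4}{104 + 5 \left(1 + 65\right)} = \frac{-93 + 1}{104 + 5 \cdot 66} = \frac{1}{104 + 330} \left(-92\right) = \frac{1}{434} \left(-92\right) = - \frac{46}{217}$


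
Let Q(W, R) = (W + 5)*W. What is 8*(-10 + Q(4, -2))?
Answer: 208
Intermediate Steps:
Q(W, R) = W*(5 + W) (Q(W, R) = (5 + W)*W = W*(5 + W))
8*(-10 + Q(4, -2)) = 8*(-10 + 4*(5 + 4)) = 8*(-10 + 4*9) = 8*(-10 + 36) = 8*26 = 208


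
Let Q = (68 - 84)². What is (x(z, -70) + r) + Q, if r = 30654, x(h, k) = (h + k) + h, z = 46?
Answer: 30932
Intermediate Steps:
x(h, k) = k + 2*h
Q = 256 (Q = (-16)² = 256)
(x(z, -70) + r) + Q = ((-70 + 2*46) + 30654) + 256 = ((-70 + 92) + 30654) + 256 = (22 + 30654) + 256 = 30676 + 256 = 30932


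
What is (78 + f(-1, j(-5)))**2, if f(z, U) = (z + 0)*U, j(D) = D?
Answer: 6889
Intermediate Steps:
f(z, U) = U*z (f(z, U) = z*U = U*z)
(78 + f(-1, j(-5)))**2 = (78 - 5*(-1))**2 = (78 + 5)**2 = 83**2 = 6889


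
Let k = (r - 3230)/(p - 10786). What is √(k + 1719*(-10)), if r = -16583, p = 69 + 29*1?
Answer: I*√30679053469/1336 ≈ 131.1*I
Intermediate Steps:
p = 98 (p = 69 + 29 = 98)
k = 19813/10688 (k = (-16583 - 3230)/(98 - 10786) = -19813/(-10688) = -19813*(-1/10688) = 19813/10688 ≈ 1.8538)
√(k + 1719*(-10)) = √(19813/10688 + 1719*(-10)) = √(19813/10688 - 17190) = √(-183706907/10688) = I*√30679053469/1336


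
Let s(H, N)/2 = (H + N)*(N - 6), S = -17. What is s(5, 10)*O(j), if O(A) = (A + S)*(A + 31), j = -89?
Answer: 737760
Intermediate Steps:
O(A) = (-17 + A)*(31 + A) (O(A) = (A - 17)*(A + 31) = (-17 + A)*(31 + A))
s(H, N) = 2*(-6 + N)*(H + N) (s(H, N) = 2*((H + N)*(N - 6)) = 2*((H + N)*(-6 + N)) = 2*((-6 + N)*(H + N)) = 2*(-6 + N)*(H + N))
s(5, 10)*O(j) = (-12*5 - 12*10 + 2*10**2 + 2*5*10)*(-527 + (-89)**2 + 14*(-89)) = (-60 - 120 + 2*100 + 100)*(-527 + 7921 - 1246) = (-60 - 120 + 200 + 100)*6148 = 120*6148 = 737760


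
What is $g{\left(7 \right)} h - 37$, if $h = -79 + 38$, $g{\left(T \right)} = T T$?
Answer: $-2046$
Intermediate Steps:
$g{\left(T \right)} = T^{2}$
$h = -41$
$g{\left(7 \right)} h - 37 = 7^{2} \left(-41\right) - 37 = 49 \left(-41\right) - 37 = -2009 - 37 = -2046$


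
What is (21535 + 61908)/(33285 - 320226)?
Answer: -83443/286941 ≈ -0.29080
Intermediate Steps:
(21535 + 61908)/(33285 - 320226) = 83443/(-286941) = 83443*(-1/286941) = -83443/286941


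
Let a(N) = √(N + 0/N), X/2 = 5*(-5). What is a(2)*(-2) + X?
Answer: -50 - 2*√2 ≈ -52.828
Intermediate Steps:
X = -50 (X = 2*(5*(-5)) = 2*(-25) = -50)
a(N) = √N (a(N) = √(N + 0) = √N)
a(2)*(-2) + X = √2*(-2) - 50 = -2*√2 - 50 = -50 - 2*√2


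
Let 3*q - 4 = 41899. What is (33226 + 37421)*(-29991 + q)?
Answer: -1132000430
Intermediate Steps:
q = 41903/3 (q = 4/3 + (⅓)*41899 = 4/3 + 41899/3 = 41903/3 ≈ 13968.)
(33226 + 37421)*(-29991 + q) = (33226 + 37421)*(-29991 + 41903/3) = 70647*(-48070/3) = -1132000430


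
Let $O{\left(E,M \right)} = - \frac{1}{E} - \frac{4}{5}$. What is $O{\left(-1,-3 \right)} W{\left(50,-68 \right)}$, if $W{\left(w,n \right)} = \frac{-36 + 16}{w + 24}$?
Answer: $- \frac{2}{37} \approx -0.054054$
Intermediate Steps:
$O{\left(E,M \right)} = - \frac{4}{5} - \frac{1}{E}$ ($O{\left(E,M \right)} = - \frac{1}{E} - \frac{4}{5} = - \frac{4}{5} - \frac{1}{E}$)
$W{\left(w,n \right)} = - \frac{20}{24 + w}$
$O{\left(-1,-3 \right)} W{\left(50,-68 \right)} = \left(- \frac{4}{5} - \frac{1}{-1}\right) \left(- \frac{20}{24 + 50}\right) = \left(- \frac{4}{5} - -1\right) \left(- \frac{20}{74}\right) = \left(- \frac{4}{5} + 1\right) \left(\left(-20\right) \frac{1}{74}\right) = \frac{1}{5} \left(- \frac{10}{37}\right) = - \frac{2}{37}$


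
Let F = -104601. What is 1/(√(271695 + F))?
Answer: √18566/55698 ≈ 0.0024464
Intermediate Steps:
1/(√(271695 + F)) = 1/(√(271695 - 104601)) = 1/(√167094) = 1/(3*√18566) = √18566/55698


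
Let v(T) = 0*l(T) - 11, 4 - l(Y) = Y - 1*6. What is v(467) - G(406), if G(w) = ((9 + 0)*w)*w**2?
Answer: -602310755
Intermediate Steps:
l(Y) = 10 - Y (l(Y) = 4 - (Y - 1*6) = 4 - (Y - 6) = 4 - (-6 + Y) = 4 + (6 - Y) = 10 - Y)
v(T) = -11 (v(T) = 0*(10 - T) - 11 = 0 - 11 = -11)
G(w) = 9*w**3 (G(w) = (9*w)*w**2 = 9*w**3)
v(467) - G(406) = -11 - 9*406**3 = -11 - 9*66923416 = -11 - 1*602310744 = -11 - 602310744 = -602310755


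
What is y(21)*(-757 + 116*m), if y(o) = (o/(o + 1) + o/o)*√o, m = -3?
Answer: -47515*√21/22 ≈ -9897.3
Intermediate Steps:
y(o) = √o*(1 + o/(1 + o)) (y(o) = (o/(1 + o) + 1)*√o = (1 + o/(1 + o))*√o = √o*(1 + o/(1 + o)))
y(21)*(-757 + 116*m) = (√21*(1 + 2*21)/(1 + 21))*(-757 + 116*(-3)) = (√21*(1 + 42)/22)*(-757 - 348) = (√21*(1/22)*43)*(-1105) = (43*√21/22)*(-1105) = -47515*√21/22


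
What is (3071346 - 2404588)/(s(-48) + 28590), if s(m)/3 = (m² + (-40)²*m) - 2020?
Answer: -333379/100479 ≈ -3.3179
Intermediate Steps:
s(m) = -6060 + 3*m² + 4800*m (s(m) = 3*((m² + (-40)²*m) - 2020) = 3*((m² + 1600*m) - 2020) = 3*(-2020 + m² + 1600*m) = -6060 + 3*m² + 4800*m)
(3071346 - 2404588)/(s(-48) + 28590) = (3071346 - 2404588)/((-6060 + 3*(-48)² + 4800*(-48)) + 28590) = 666758/((-6060 + 3*2304 - 230400) + 28590) = 666758/((-6060 + 6912 - 230400) + 28590) = 666758/(-229548 + 28590) = 666758/(-200958) = 666758*(-1/200958) = -333379/100479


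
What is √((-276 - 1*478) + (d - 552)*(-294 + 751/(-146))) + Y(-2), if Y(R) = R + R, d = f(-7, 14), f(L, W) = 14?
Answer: -4 + √853627909/73 ≈ 396.23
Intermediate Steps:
d = 14
Y(R) = 2*R
√((-276 - 1*478) + (d - 552)*(-294 + 751/(-146))) + Y(-2) = √((-276 - 1*478) + (14 - 552)*(-294 + 751/(-146))) + 2*(-2) = √((-276 - 478) - 538*(-294 + 751*(-1/146))) - 4 = √(-754 - 538*(-294 - 751/146)) - 4 = √(-754 - 538*(-43675/146)) - 4 = √(-754 + 11748575/73) - 4 = √(11693533/73) - 4 = √853627909/73 - 4 = -4 + √853627909/73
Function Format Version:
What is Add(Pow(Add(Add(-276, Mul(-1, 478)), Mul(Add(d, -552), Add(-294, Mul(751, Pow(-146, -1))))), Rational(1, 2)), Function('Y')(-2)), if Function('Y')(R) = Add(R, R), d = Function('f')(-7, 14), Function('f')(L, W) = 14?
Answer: Add(-4, Mul(Rational(1, 73), Pow(853627909, Rational(1, 2)))) ≈ 396.23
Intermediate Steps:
d = 14
Function('Y')(R) = Mul(2, R)
Add(Pow(Add(Add(-276, Mul(-1, 478)), Mul(Add(d, -552), Add(-294, Mul(751, Pow(-146, -1))))), Rational(1, 2)), Function('Y')(-2)) = Add(Pow(Add(Add(-276, Mul(-1, 478)), Mul(Add(14, -552), Add(-294, Mul(751, Pow(-146, -1))))), Rational(1, 2)), Mul(2, -2)) = Add(Pow(Add(Add(-276, -478), Mul(-538, Add(-294, Mul(751, Rational(-1, 146))))), Rational(1, 2)), -4) = Add(Pow(Add(-754, Mul(-538, Add(-294, Rational(-751, 146)))), Rational(1, 2)), -4) = Add(Pow(Add(-754, Mul(-538, Rational(-43675, 146))), Rational(1, 2)), -4) = Add(Pow(Add(-754, Rational(11748575, 73)), Rational(1, 2)), -4) = Add(Pow(Rational(11693533, 73), Rational(1, 2)), -4) = Add(Mul(Rational(1, 73), Pow(853627909, Rational(1, 2))), -4) = Add(-4, Mul(Rational(1, 73), Pow(853627909, Rational(1, 2))))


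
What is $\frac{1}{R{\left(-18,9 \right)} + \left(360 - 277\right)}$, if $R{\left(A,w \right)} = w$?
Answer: $\frac{1}{92} \approx 0.01087$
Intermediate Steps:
$\frac{1}{R{\left(-18,9 \right)} + \left(360 - 277\right)} = \frac{1}{9 + \left(360 - 277\right)} = \frac{1}{9 + 83} = \frac{1}{92}$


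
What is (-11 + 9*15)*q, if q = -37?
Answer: -4588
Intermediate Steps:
(-11 + 9*15)*q = (-11 + 9*15)*(-37) = (-11 + 135)*(-37) = 124*(-37) = -4588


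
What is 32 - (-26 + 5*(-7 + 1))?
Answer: 88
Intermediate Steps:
32 - (-26 + 5*(-7 + 1)) = 32 - (-26 + 5*(-6)) = 32 - (-26 - 30) = 32 - 1*(-56) = 32 + 56 = 88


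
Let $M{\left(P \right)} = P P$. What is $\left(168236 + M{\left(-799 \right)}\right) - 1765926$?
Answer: $-959289$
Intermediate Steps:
$M{\left(P \right)} = P^{2}$
$\left(168236 + M{\left(-799 \right)}\right) - 1765926 = \left(168236 + \left(-799\right)^{2}\right) - 1765926 = \left(168236 + 638401\right) - 1765926 = 806637 - 1765926 = -959289$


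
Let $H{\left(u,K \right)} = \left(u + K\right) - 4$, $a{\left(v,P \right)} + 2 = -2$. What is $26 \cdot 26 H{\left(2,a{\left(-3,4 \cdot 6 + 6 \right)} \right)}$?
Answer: $-4056$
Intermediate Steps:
$a{\left(v,P \right)} = -4$ ($a{\left(v,P \right)} = -2 - 2 = -4$)
$H{\left(u,K \right)} = -4 + K + u$ ($H{\left(u,K \right)} = \left(K + u\right) - 4 = -4 + K + u$)
$26 \cdot 26 H{\left(2,a{\left(-3,4 \cdot 6 + 6 \right)} \right)} = 26 \cdot 26 \left(-4 - 4 + 2\right) = 676 \left(-6\right) = -4056$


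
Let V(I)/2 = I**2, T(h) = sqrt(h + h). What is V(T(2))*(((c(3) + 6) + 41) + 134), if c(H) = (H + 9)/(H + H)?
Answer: 1464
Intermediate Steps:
T(h) = sqrt(2)*sqrt(h) (T(h) = sqrt(2*h) = sqrt(2)*sqrt(h))
c(H) = (9 + H)/(2*H) (c(H) = (9 + H)/((2*H)) = (9 + H)*(1/(2*H)) = (9 + H)/(2*H))
V(I) = 2*I**2
V(T(2))*(((c(3) + 6) + 41) + 134) = (2*(sqrt(2)*sqrt(2))**2)*((((1/2)*(9 + 3)/3 + 6) + 41) + 134) = (2*2**2)*((((1/2)*(1/3)*12 + 6) + 41) + 134) = (2*4)*(((2 + 6) + 41) + 134) = 8*((8 + 41) + 134) = 8*(49 + 134) = 8*183 = 1464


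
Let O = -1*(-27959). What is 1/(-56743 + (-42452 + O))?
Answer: -1/71236 ≈ -1.4038e-5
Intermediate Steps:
O = 27959
1/(-56743 + (-42452 + O)) = 1/(-56743 + (-42452 + 27959)) = 1/(-56743 - 14493) = 1/(-71236) = -1/71236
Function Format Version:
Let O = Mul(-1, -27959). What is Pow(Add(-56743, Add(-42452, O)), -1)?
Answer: Rational(-1, 71236) ≈ -1.4038e-5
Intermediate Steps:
O = 27959
Pow(Add(-56743, Add(-42452, O)), -1) = Pow(Add(-56743, Add(-42452, 27959)), -1) = Pow(Add(-56743, -14493), -1) = Pow(-71236, -1) = Rational(-1, 71236)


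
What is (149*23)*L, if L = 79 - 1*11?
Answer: 233036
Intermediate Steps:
L = 68 (L = 79 - 11 = 68)
(149*23)*L = (149*23)*68 = 3427*68 = 233036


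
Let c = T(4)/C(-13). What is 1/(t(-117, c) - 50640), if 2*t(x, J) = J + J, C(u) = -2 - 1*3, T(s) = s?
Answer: -5/253204 ≈ -1.9747e-5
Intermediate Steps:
C(u) = -5 (C(u) = -2 - 3 = -5)
c = -4/5 (c = 4/(-5) = 4*(-1/5) = -4/5 ≈ -0.80000)
t(x, J) = J (t(x, J) = (J + J)/2 = (2*J)/2 = J)
1/(t(-117, c) - 50640) = 1/(-4/5 - 50640) = 1/(-253204/5) = -5/253204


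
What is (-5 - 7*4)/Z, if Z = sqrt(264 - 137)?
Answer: -33*sqrt(127)/127 ≈ -2.9283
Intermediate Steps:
Z = sqrt(127) ≈ 11.269
(-5 - 7*4)/Z = (-5 - 7*4)/(sqrt(127)) = (-5 - 28)*(sqrt(127)/127) = -33*sqrt(127)/127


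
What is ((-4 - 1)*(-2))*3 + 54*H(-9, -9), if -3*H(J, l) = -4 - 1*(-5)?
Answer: 12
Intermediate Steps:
H(J, l) = -1/3 (H(J, l) = -(-4 - 1*(-5))/3 = -(-4 + 5)/3 = -1/3*1 = -1/3)
((-4 - 1)*(-2))*3 + 54*H(-9, -9) = ((-4 - 1)*(-2))*3 + 54*(-1/3) = -5*(-2)*3 - 18 = 10*3 - 18 = 30 - 18 = 12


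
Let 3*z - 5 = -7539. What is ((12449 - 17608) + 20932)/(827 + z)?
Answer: -47319/5053 ≈ -9.3645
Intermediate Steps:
z = -7534/3 (z = 5/3 + (⅓)*(-7539) = 5/3 - 2513 = -7534/3 ≈ -2511.3)
((12449 - 17608) + 20932)/(827 + z) = ((12449 - 17608) + 20932)/(827 - 7534/3) = (-5159 + 20932)/(-5053/3) = 15773*(-3/5053) = -47319/5053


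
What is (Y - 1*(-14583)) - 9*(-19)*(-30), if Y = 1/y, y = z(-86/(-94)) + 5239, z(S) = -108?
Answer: 48503344/5131 ≈ 9453.0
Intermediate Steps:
y = 5131 (y = -108 + 5239 = 5131)
Y = 1/5131 ≈ 0.00019489
(Y - 1*(-14583)) - 9*(-19)*(-30) = (1/5131 - 1*(-14583)) - 9*(-19)*(-30) = (1/5131 + 14583) + 171*(-30) = 74825374/5131 - 5130 = 48503344/5131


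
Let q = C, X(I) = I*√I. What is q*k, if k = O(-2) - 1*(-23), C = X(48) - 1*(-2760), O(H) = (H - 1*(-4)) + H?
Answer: 63480 + 4416*√3 ≈ 71129.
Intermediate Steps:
X(I) = I^(3/2)
O(H) = 4 + 2*H (O(H) = (H + 4) + H = (4 + H) + H = 4 + 2*H)
C = 2760 + 192*√3 (C = 48^(3/2) - 1*(-2760) = 192*√3 + 2760 = 2760 + 192*√3 ≈ 3092.6)
k = 23 (k = (4 + 2*(-2)) - 1*(-23) = (4 - 4) + 23 = 0 + 23 = 23)
q = 2760 + 192*√3 ≈ 3092.6
q*k = (2760 + 192*√3)*23 = 63480 + 4416*√3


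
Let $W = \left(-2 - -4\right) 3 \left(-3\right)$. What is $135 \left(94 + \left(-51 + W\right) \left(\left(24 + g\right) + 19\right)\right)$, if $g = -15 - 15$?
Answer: $-108405$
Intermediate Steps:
$g = -30$ ($g = -15 - 15 = -30$)
$W = -18$ ($W = \left(-2 + 4\right) 3 \left(-3\right) = 2 \cdot 3 \left(-3\right) = 6 \left(-3\right) = -18$)
$135 \left(94 + \left(-51 + W\right) \left(\left(24 + g\right) + 19\right)\right) = 135 \left(94 + \left(-51 - 18\right) \left(\left(24 - 30\right) + 19\right)\right) = 135 \left(94 - 69 \left(-6 + 19\right)\right) = 135 \left(94 - 897\right) = 135 \left(-803\right) = -108405$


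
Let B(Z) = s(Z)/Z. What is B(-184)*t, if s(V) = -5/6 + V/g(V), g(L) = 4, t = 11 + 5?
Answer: 281/69 ≈ 4.0725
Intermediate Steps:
t = 16
s(V) = -5/6 + V/4
B(Z) = (-5/6 + Z/4)/Z
B(-184)*t = ((1/12)*(-10 + 3*(-184))/(-184))*16 = ((1/12)*(-1/184)*(-10 - 552))*16 = ((1/12)*(-1/184)*(-562))*16 = (281/1104)*16 = 281/69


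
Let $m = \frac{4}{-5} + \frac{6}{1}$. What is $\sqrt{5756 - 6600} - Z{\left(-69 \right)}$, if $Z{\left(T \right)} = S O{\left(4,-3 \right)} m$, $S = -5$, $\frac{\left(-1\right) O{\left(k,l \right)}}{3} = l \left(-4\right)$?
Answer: $-936 + 2 i \sqrt{211} \approx -936.0 + 29.052 i$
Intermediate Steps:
$O{\left(k,l \right)} = 12 l$ ($O{\left(k,l \right)} = - 3 l \left(-4\right) = - 3 \left(- 4 l\right) = 12 l$)
$m = \frac{26}{5}$ ($m = 4 \left(- \frac{1}{5}\right) + 6 \cdot 1 = - \frac{4}{5} + 6 = \frac{26}{5} \approx 5.2$)
$Z{\left(T \right)} = 936$ ($Z{\left(T \right)} = - 5 \cdot 12 \left(-3\right) \frac{26}{5} = \left(-5\right) \left(-36\right) \frac{26}{5} = 180 \cdot \frac{26}{5} = 936$)
$\sqrt{5756 - 6600} - Z{\left(-69 \right)} = \sqrt{5756 - 6600} - 936 = \sqrt{-844} - 936 = 2 i \sqrt{211} - 936 = -936 + 2 i \sqrt{211}$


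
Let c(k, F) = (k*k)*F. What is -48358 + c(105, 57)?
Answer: 580067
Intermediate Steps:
c(k, F) = F*k**2 (c(k, F) = k**2*F = F*k**2)
-48358 + c(105, 57) = -48358 + 57*105**2 = -48358 + 57*11025 = -48358 + 628425 = 580067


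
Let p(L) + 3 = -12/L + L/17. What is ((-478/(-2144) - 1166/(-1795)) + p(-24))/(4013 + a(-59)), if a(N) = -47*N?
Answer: -33139897/73994724960 ≈ -0.00044787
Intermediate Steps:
p(L) = -3 - 12/L + L/17 (p(L) = -3 + (-12/L + L/17) = -3 - 12/L + L/17)
((-478/(-2144) - 1166/(-1795)) + p(-24))/(4013 + a(-59)) = ((-478/(-2144) - 1166/(-1795)) + (-3 - 12/(-24) + (1/17)*(-24)))/(4013 - 47*(-59)) = ((-478*(-1/2144) - 1166*(-1/1795)) + (-3 - 12*(-1/24) - 24/17))/(4013 + 2773) = ((239/1072 + 1166/1795) + (-3 + ½ - 24/17))/6786 = (1678957/1924240 - 133/34)*(1/6786) = -99419691/32712080*1/6786 = -33139897/73994724960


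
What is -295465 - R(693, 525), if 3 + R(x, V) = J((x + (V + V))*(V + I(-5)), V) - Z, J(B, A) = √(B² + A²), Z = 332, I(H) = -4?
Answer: -295130 - 21*√1869957674 ≈ -1.2032e+6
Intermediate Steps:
J(B, A) = √(A² + B²)
R(x, V) = -335 + √(V² + (-4 + V)²*(x + 2*V)²) (R(x, V) = -3 + (√(V² + ((x + (V + V))*(V - 4))²) - 1*332) = -3 + (√(V² + ((x + 2*V)*(-4 + V))²) - 332) = -3 + (√(V² + ((-4 + V)*(x + 2*V))²) - 332) = -3 + (√(V² + (-4 + V)²*(x + 2*V)²) - 332) = -3 + (-332 + √(V² + (-4 + V)²*(x + 2*V)²)) = -335 + √(V² + (-4 + V)²*(x + 2*V)²))
-295465 - R(693, 525) = -295465 - (-335 + √(525² + (-8*525 - 4*693 + 2*525² + 525*693)²)) = -295465 - (-335 + √(275625 + (-4200 - 2772 + 2*275625 + 363825)²)) = -295465 - (-335 + √(275625 + (-4200 - 2772 + 551250 + 363825)²)) = -295465 - (-335 + √(275625 + 908103²)) = -295465 - (-335 + √(275625 + 824651058609)) = -295465 - (-335 + √824651334234) = -295465 - (-335 + 21*√1869957674) = -295465 + (335 - 21*√1869957674) = -295130 - 21*√1869957674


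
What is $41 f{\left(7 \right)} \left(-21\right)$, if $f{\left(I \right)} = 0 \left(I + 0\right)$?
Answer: $0$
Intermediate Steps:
$f{\left(I \right)} = 0$ ($f{\left(I \right)} = 0 I = 0$)
$41 f{\left(7 \right)} \left(-21\right) = 41 \cdot 0 \left(-21\right) = 0 \left(-21\right) = 0$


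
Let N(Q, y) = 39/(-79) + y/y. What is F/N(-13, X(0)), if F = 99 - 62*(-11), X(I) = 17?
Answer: 61699/40 ≈ 1542.5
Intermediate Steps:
N(Q, y) = 40/79 (N(Q, y) = 39*(-1/79) + 1 = -39/79 + 1 = 40/79)
F = 781 (F = 99 + 682 = 781)
F/N(-13, X(0)) = 781/(40/79) = 781*(79/40) = 61699/40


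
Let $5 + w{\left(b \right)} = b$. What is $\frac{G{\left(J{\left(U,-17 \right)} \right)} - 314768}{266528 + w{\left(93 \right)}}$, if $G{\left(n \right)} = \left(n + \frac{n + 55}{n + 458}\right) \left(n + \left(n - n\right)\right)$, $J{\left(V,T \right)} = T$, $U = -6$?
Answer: $- \frac{138685885}{117577656} \approx -1.1795$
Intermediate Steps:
$w{\left(b \right)} = -5 + b$
$G{\left(n \right)} = n \left(n + \frac{55 + n}{458 + n}\right)$ ($G{\left(n \right)} = \left(n + \frac{55 + n}{458 + n}\right) \left(n + 0\right) = \left(n + \frac{55 + n}{458 + n}\right) n = n \left(n + \frac{55 + n}{458 + n}\right)$)
$\frac{G{\left(J{\left(U,-17 \right)} \right)} - 314768}{266528 + w{\left(93 \right)}} = \frac{- \frac{17 \left(55 + \left(-17\right)^{2} + 459 \left(-17\right)\right)}{458 - 17} - 314768}{266528 + \left(-5 + 93\right)} = \frac{- \frac{17 \left(55 + 289 - 7803\right)}{441} - 314768}{266528 + 88} = \frac{\left(-17\right) \frac{1}{441} \left(-7459\right) - 314768}{266616} = \left(\frac{126803}{441} - 314768\right) \frac{1}{266616} = \left(- \frac{138685885}{441}\right) \frac{1}{266616} = - \frac{138685885}{117577656}$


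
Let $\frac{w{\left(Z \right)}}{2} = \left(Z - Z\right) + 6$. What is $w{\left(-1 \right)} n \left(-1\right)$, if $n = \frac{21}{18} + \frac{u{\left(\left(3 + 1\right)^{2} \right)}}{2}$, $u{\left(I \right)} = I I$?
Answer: $-1550$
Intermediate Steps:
$w{\left(Z \right)} = 12$ ($w{\left(Z \right)} = 2 \left(\left(Z - Z\right) + 6\right) = 2 \left(0 + 6\right) = 2 \cdot 6 = 12$)
$u{\left(I \right)} = I^{2}$
$n = \frac{775}{6}$ ($n = \frac{21}{18} + \frac{\left(\left(3 + 1\right)^{2}\right)^{2}}{2} = 21 \cdot \frac{1}{18} + \left(4^{2}\right)^{2} \cdot \frac{1}{2} = \frac{7}{6} + 16^{2} \cdot \frac{1}{2} = \frac{7}{6} + 256 \cdot \frac{1}{2} = \frac{7}{6} + 128 = \frac{775}{6} \approx 129.17$)
$w{\left(-1 \right)} n \left(-1\right) = 12 \cdot \frac{775}{6} \left(-1\right) = 1550 \left(-1\right) = -1550$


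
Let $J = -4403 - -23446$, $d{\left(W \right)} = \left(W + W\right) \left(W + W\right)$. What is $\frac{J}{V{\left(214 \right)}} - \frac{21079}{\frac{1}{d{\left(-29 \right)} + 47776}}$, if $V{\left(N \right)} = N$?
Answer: $- \frac{230687713797}{214} \approx -1.078 \cdot 10^{9}$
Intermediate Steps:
$d{\left(W \right)} = 4 W^{2}$ ($d{\left(W \right)} = 2 W 2 W = 4 W^{2}$)
$J = 19043$ ($J = -4403 + 23446 = 19043$)
$\frac{J}{V{\left(214 \right)}} - \frac{21079}{\frac{1}{d{\left(-29 \right)} + 47776}} = \frac{19043}{214} - \frac{21079}{\frac{1}{4 \left(-29\right)^{2} + 47776}} = 19043 \cdot \frac{1}{214} - \frac{21079}{\frac{1}{4 \cdot 841 + 47776}} = \frac{19043}{214} - \frac{21079}{\frac{1}{3364 + 47776}} = \frac{19043}{214} - \frac{21079}{\frac{1}{51140}} = \frac{19043}{214} - 21079 \frac{1}{\frac{1}{51140}} = \frac{19043}{214} - 1077980060 = - \frac{230687713797}{214}$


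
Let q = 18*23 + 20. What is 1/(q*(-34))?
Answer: -1/14756 ≈ -6.7769e-5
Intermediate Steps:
q = 434 (q = 414 + 20 = 434)
1/(q*(-34)) = 1/(434*(-34)) = 1/(-14756) = -1/14756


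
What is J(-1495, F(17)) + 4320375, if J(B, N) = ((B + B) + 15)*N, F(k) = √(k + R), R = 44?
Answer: 4320375 - 2975*√61 ≈ 4.2971e+6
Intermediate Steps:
F(k) = √(44 + k) (F(k) = √(k + 44) = √(44 + k))
J(B, N) = N*(15 + 2*B) (J(B, N) = (2*B + 15)*N = (15 + 2*B)*N = N*(15 + 2*B))
J(-1495, F(17)) + 4320375 = √(44 + 17)*(15 + 2*(-1495)) + 4320375 = √61*(15 - 2990) + 4320375 = √61*(-2975) + 4320375 = -2975*√61 + 4320375 = 4320375 - 2975*√61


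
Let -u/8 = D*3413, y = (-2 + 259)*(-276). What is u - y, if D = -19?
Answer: 589708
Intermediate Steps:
y = -70932 (y = 257*(-276) = -70932)
u = 518776 (u = -(-152)*3413 = -8*(-64847) = 518776)
u - y = 518776 - 1*(-70932) = 518776 + 70932 = 589708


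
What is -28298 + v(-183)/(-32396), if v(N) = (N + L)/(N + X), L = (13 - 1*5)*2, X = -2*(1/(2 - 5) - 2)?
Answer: -490456974781/17331860 ≈ -28298.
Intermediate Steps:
X = 14/3 (X = -2*(1/(-3) - 2) = -2*(-⅓ - 2) = -2*(-7/3) = 14/3 ≈ 4.6667)
L = 16 (L = (13 - 5)*2 = 8*2 = 16)
v(N) = (16 + N)/(14/3 + N) (v(N) = (N + 16)/(N + 14/3) = (16 + N)/(14/3 + N))
-28298 + v(-183)/(-32396) = -28298 + (3*(16 - 183)/(14 + 3*(-183)))/(-32396) = -28298 + (3*(-167)/(14 - 549))*(-1/32396) = -28298 + (3*(-167)/(-535))*(-1/32396) = -28298 + (3*(-1/535)*(-167))*(-1/32396) = -28298 + (501/535)*(-1/32396) = -28298 - 501/17331860 = -490456974781/17331860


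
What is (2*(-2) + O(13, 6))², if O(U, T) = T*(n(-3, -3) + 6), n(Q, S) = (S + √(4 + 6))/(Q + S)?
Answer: (-35 + √10)² ≈ 1013.6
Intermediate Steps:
n(Q, S) = (S + √10)/(Q + S)
O(U, T) = T*(13/2 - √10/6) (O(U, T) = T*((-3 + √10)/(-3 - 3) + 6) = T*((-3 + √10)/(-6) + 6) = T*(-(-3 + √10)/6 + 6) = T*((½ - √10/6) + 6) = T*(13/2 - √10/6))
(2*(-2) + O(13, 6))² = (2*(-2) + (⅙)*6*(39 - √10))² = (-4 + (39 - √10))² = (35 - √10)²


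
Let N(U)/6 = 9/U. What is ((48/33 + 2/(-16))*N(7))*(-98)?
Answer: -22113/22 ≈ -1005.1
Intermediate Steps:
N(U) = 54/U (N(U) = 6*(9/U) = 54/U)
((48/33 + 2/(-16))*N(7))*(-98) = ((48/33 + 2/(-16))*(54/7))*(-98) = ((48*(1/33) + 2*(-1/16))*(54*(⅐)))*(-98) = ((16/11 - ⅛)*(54/7))*(-98) = ((117/88)*(54/7))*(-98) = (3159/308)*(-98) = -22113/22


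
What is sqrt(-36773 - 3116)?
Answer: I*sqrt(39889) ≈ 199.72*I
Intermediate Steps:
sqrt(-36773 - 3116) = sqrt(-39889) = I*sqrt(39889)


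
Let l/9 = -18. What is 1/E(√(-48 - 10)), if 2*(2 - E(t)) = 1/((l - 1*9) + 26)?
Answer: 290/581 ≈ 0.49914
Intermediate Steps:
l = -162 (l = 9*(-18) = -162)
E(t) = 581/290 (E(t) = 2 - 1/(2*((-162 - 1*9) + 26)) = 2 - 1/(2*((-162 - 9) + 26)) = 2 - 1/(2*(-171 + 26)) = 2 - ½/(-145) = 2 - ½*(-1/145) = 2 + 1/290 = 581/290)
1/E(√(-48 - 10)) = 1/(581/290) = 290/581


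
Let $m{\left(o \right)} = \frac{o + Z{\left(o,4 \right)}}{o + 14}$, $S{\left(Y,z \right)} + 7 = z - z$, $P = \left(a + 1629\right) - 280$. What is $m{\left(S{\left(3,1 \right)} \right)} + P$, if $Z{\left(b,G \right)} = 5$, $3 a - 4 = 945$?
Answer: $\frac{34966}{21} \approx 1665.0$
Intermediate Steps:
$a = \frac{949}{3}$ ($a = \frac{4}{3} + \frac{1}{3} \cdot 945 = \frac{4}{3} + 315 = \frac{949}{3} \approx 316.33$)
$P = \frac{4996}{3}$ ($P = \left(\frac{949}{3} + 1629\right) - 280 = \frac{5836}{3} - 280 = \frac{4996}{3} \approx 1665.3$)
$S{\left(Y,z \right)} = -7$ ($S{\left(Y,z \right)} = -7 + \left(z - z\right) = -7 + 0 = -7$)
$m{\left(o \right)} = \frac{5 + o}{14 + o}$ ($m{\left(o \right)} = \frac{o + 5}{o + 14} = \frac{5 + o}{14 + o}$)
$m{\left(S{\left(3,1 \right)} \right)} + P = \frac{5 - 7}{14 - 7} + \frac{4996}{3} = \frac{1}{7} \left(-2\right) + \frac{4996}{3} = - \frac{2}{7} + \frac{4996}{3} = \frac{34966}{21}$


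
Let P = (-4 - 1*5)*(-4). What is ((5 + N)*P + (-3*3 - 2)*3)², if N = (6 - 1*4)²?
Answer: 84681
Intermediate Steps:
N = 4 (N = (6 - 4)² = 2² = 4)
P = 36 (P = (-4 - 5)*(-4) = -9*(-4) = 36)
((5 + N)*P + (-3*3 - 2)*3)² = ((5 + 4)*36 + (-3*3 - 2)*3)² = (9*36 + (-9 - 2)*3)² = (324 - 11*3)² = (324 - 33)² = 291² = 84681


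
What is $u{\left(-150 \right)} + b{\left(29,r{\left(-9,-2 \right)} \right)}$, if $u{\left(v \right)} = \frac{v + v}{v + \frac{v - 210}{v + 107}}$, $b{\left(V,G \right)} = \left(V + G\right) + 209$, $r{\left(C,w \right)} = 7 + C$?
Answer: $\frac{48338}{203} \approx 238.12$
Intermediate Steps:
$b{\left(V,G \right)} = 209 + G + V$ ($b{\left(V,G \right)} = \left(G + V\right) + 209 = 209 + G + V$)
$u{\left(v \right)} = \frac{2 v}{v + \frac{-210 + v}{107 + v}}$
$u{\left(-150 \right)} + b{\left(29,r{\left(-9,-2 \right)} \right)} = 2 \left(-150\right) \frac{1}{-210 + \left(-150\right)^{2} + 108 \left(-150\right)} \left(107 - 150\right) + \left(209 + \left(7 - 9\right) + 29\right) = 2 \left(-150\right) \frac{1}{-210 + 22500 - 16200} \left(-43\right) + \left(209 - 2 + 29\right) = 2 \left(-150\right) \frac{1}{6090} \left(-43\right) + 236 = \frac{430}{203} + 236 = \frac{48338}{203}$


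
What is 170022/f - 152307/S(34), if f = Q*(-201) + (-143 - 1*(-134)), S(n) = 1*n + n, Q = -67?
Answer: -339697685/152524 ≈ -2227.2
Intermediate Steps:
S(n) = 2*n (S(n) = n + n = 2*n)
f = 13458 (f = -67*(-201) + (-143 - 1*(-134)) = 13467 + (-143 + 134) = 13467 - 9 = 13458)
170022/f - 152307/S(34) = 170022/13458 - 152307/(2*34) = 170022*(1/13458) - 152307/68 = 28337/2243 - 152307*1/68 = 28337/2243 - 152307/68 = -339697685/152524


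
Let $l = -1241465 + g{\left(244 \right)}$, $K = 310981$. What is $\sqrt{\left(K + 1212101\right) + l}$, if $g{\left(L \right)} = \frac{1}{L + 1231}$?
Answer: $\frac{2 \sqrt{6126929871}}{295} \approx 530.68$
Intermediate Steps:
$g{\left(L \right)} = \frac{1}{1231 + L}$
$l = - \frac{1831160874}{1475}$ ($l = -1241465 + \frac{1}{1231 + 244} = -1241465 + \frac{1}{1475} = - \frac{1831160874}{1475} \approx -1.2415 \cdot 10^{6}$)
$\sqrt{\left(K + 1212101\right) + l} = \sqrt{\left(310981 + 1212101\right) - \frac{1831160874}{1475}} = \sqrt{1523082 - \frac{1831160874}{1475}} = \sqrt{\frac{415385076}{1475}} = \frac{2 \sqrt{6126929871}}{295}$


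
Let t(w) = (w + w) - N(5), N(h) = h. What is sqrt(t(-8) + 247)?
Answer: sqrt(226) ≈ 15.033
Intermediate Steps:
t(w) = -5 + 2*w (t(w) = (w + w) - 1*5 = 2*w - 5 = -5 + 2*w)
sqrt(t(-8) + 247) = sqrt((-5 + 2*(-8)) + 247) = sqrt((-5 - 16) + 247) = sqrt(-21 + 247) = sqrt(226)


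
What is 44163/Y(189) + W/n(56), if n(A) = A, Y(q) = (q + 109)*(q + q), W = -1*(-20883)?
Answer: 9344515/25032 ≈ 373.30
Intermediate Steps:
W = 20883
Y(q) = 2*q*(109 + q) (Y(q) = (109 + q)*(2*q) = 2*q*(109 + q))
44163/Y(189) + W/n(56) = 44163/((2*189*(109 + 189))) + 20883/56 = 44163/((2*189*298)) + 20883*(1/56) = 44163/112644 + 20883/56 = 44163*(1/112644) + 20883/56 = 701/1788 + 20883/56 = 9344515/25032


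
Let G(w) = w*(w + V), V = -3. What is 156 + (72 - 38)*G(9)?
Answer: 1992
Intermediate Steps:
G(w) = w*(-3 + w) (G(w) = w*(w - 3) = w*(-3 + w))
156 + (72 - 38)*G(9) = 156 + (72 - 38)*(9*(-3 + 9)) = 156 + 34*(9*6) = 156 + 34*54 = 156 + 1836 = 1992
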